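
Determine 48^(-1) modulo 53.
Since 53 is prime, by Fermat 48^(-1) ≡ 48^{51} ≡ 21 mod 53. Verify: 48 × 21 = 1008 ≡ 1 mod 53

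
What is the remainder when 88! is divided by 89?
By Wilson's theorem, (88)! ≡ -1 ≡ 88 (mod 89)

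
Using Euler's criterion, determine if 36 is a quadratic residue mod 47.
By Euler's criterion: 36^{23} ≡ 1 mod 47. Since this equals 1, 36 is a QR.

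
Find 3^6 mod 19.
By repeated squaring mod 19: 3^{1}≡3, 3^{2}≡9, 3^{4}≡5. Then 3^{6} = 3^{4+2} ≡ 5 × 9 ≡ 7 mod 19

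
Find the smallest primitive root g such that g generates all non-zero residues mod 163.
g = 2. For each prime q|162: 2^{81}≡162, 2^{54}≡104, none ≡ 1, so ord_163(2) = 162 and 2 is a primitive root.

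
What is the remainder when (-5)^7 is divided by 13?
By repeated squaring (mod 13): (-5)^{1}≡8, (-5)^{2}≡12, (-5)^{4}≡1. Then (-5)^{7} = (-5)^{4+2+1} ≡ 1 × 12 × 8 ≡ 5 (mod 13)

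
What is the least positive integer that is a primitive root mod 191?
g = 19. Powers: [19, 170, 174, 59, 166, 98, 143, 43, 53, ...] generates all 190 non-zero residues.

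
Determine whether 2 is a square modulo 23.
By Euler's criterion: 2^{11} ≡ 1 (mod 23). Since this equals 1, 2 is a QR.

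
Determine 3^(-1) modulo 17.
Since 17 is prime, by Fermat 3^(-1) ≡ 3^{15} ≡ 6 (mod 17). Verify: 3 × 6 = 18 ≡ 1 (mod 17)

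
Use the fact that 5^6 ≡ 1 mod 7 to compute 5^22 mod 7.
By Fermat: 5^{6} ≡ 1 mod 7. 22 = 3×6 + 4. So 5^{22} ≡ 5^{4} ≡ 2 mod 7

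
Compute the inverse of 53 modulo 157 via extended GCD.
Extended GCD: 53(-77) + 157(26) = 1. So 53^(-1) ≡ -77 ≡ 80 mod 157. Verify: 53 × 80 = 4240 ≡ 1 mod 157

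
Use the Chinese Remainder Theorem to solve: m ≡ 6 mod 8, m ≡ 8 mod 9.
M = 8 × 9 = 72. M₁ = 9, y₁ ≡ 1 mod 8. M₂ = 8, y₂ ≡ 8 mod 9. m = 6×9×1 + 8×8×8 ≡ 62 mod 72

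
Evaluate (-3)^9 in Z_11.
By repeated squaring (mod 11): (-3)^{1}≡8, (-3)^{2}≡9, (-3)^{4}≡4, (-3)^{8}≡5. Then (-3)^{9} = (-3)^{8+1} ≡ 5 × 8 ≡ 7 (mod 11)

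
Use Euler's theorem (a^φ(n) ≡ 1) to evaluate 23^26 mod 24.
By Euler: 23^{8} ≡ 1 (mod 24) since gcd(23, 24) = 1. 26 = 3×8 + 2. So 23^{26} ≡ 23^{2} ≡ 1 (mod 24)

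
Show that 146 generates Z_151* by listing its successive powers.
146^1, 146^2, ..., 146^{150} mod 151: [146, 25, 26, 21, 46, 72, 93, 139, 60, 2, 141, 50, 52, 42, 92, 144, 35, 127, 120, 4, 131, 100, 104, 84, 33, 137, 70, 103, 89, 8, 111, 49, 57, 17, 66, 123, 140, 55, 27, 16, 71, 98, 114, 34, 132, 95, 129, 110, 54, 32, 142, 45, 77, 68, 113, 39, 107, 69, 108, 64, 133, 90, 3, 136, 75, 78, 63, 138, 65, 128, 115, 29, 6, 121, 150, 5, 126, 125, 130, 105, 79, 58, 12, 91, 149, 10, 101, 99, 109, 59, 7, 116, 24, 31, 147, 20, 51, 47, 67, 118, 14, 81, 48, 62, 143, 40, 102, 94, 134, 85, 28, 11, 96, 124, 135, 80, 53, 37, 117, 19, 56, 22, 41, 97, 119, 9, 106, 74, 83, 38, 112, 44, 82, 43, 87, 18, 61, 148, 15, 76, 73, 88, 13, 86, 23, 36, 122, 145, 30, 1]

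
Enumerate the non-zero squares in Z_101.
Quadratic residues modulo 101: {1, 4, 5, 6, 9, 13, 14, 16, 17, 19, 20, 21, 22, 23, 24, 25, 30, 31, 33, 36, 37, 43, 45, 47, 49, 52, 54, 56, 58, 64, 65, 68, 70, 71, 76, 77, 78, 79, 80, 81, 82, 84, 85, 87, 88, 92, 95, 96, 97, 100}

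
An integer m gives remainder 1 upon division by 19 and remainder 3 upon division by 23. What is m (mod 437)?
M = 19 × 23 = 437. M₁ = 23, y₁ ≡ 5 (mod 19). M₂ = 19, y₂ ≡ 17 (mod 23). m = 1×23×5 + 3×19×17 ≡ 210 (mod 437)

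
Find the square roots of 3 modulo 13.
The square roots of 3 mod 13 are 9 and 4. Verify: 9² = 81 ≡ 3 mod 13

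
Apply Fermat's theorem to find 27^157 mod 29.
By Fermat: 27^{28} ≡ 1 mod 29. 157 = 5×28 + 17. So 27^{157} ≡ 27^{17} ≡ 8 mod 29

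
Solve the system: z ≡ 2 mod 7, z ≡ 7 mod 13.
M = 7 × 13 = 91. M₁ = 13, y₁ ≡ 6 mod 7. M₂ = 7, y₂ ≡ 2 mod 13. z = 2×13×6 + 7×7×2 ≡ 72 mod 91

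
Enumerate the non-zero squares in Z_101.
QRs mod 101: {1, 4, 5, 6, 9, 13, 14, 16, 17, 19, 20, 21, 22, 23, 24, 25, 30, 31, 33, 36, 37, 43, 45, 47, 49, 52, 54, 56, 58, 64, 65, 68, 70, 71, 76, 77, 78, 79, 80, 81, 82, 84, 85, 87, 88, 92, 95, 96, 97, 100}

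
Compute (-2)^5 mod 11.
By repeated squaring mod 11: (-2)^{1}≡9, (-2)^{2}≡4, (-2)^{4}≡5. Then (-2)^{5} = (-2)^{4+1} ≡ 5 × 9 ≡ 1 mod 11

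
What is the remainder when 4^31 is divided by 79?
By repeated squaring mod 79: 4^{1}≡4, 4^{2}≡16, 4^{4}≡19, 4^{8}≡45, 4^{16}≡50. Then 4^{31} = 4^{16+8+4+2+1} ≡ 50 × 45 × 19 × 16 × 4 ≡ 72 mod 79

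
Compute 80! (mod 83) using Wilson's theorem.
(82)! = (80)! × (81) × (82) ≡ -1 (mod 83). So (80)! ≡ -1 × [(82)(81)]^(-1) ≡ 41 (mod 83)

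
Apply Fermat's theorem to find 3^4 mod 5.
By Fermat's Little Theorem, 3^{4} ≡ 1 mod 5 since 5 is prime and gcd(3, 5) = 1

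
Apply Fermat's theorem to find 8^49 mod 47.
By Fermat: 8^{46} ≡ 1 mod 47. So 8^{49} = 8^{46} · 8^{3} ≡ 8^{3} ≡ 42 mod 47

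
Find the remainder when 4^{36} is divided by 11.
By Fermat: 4^{10} ≡ 1 (mod 11). 36 = 3×10 + 6. So 4^{36} ≡ 4^{6} ≡ 4 (mod 11)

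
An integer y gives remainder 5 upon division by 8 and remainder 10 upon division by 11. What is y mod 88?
M = 8 × 11 = 88. M₁ = 11, y₁ ≡ 3 mod 8. M₂ = 8, y₂ ≡ 7 mod 11. y = 5×11×3 + 10×8×7 ≡ 21 mod 88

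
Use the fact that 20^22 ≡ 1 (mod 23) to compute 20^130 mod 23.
By Fermat: 20^{22} ≡ 1 (mod 23). 130 = 5×22 + 20. So 20^{130} ≡ 20^{20} ≡ 18 (mod 23)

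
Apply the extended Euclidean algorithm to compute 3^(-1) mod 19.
Extended GCD: 3(-6) + 19(1) = 1. So 3^(-1) ≡ -6 ≡ 13 mod 19. Verify: 3 × 13 = 39 ≡ 1 mod 19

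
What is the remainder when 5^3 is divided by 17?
5^{3} = 125 ≡ 6 mod 17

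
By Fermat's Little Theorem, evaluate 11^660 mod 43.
By Fermat: 11^{42} ≡ 1 (mod 43). 660 ≡ 30 (mod 42). So 11^{660} ≡ 11^{30} ≡ 35 (mod 43)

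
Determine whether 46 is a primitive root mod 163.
46^{81} ≡ 1 (mod 163) and 81 < 162, so ord_163(46) = 81 ≠ 162 and 46 is not a primitive root.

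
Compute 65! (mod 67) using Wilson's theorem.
(66)! = (65)! × (66) ≡ -1 (mod 67). So (65)! ≡ -1 × (66)^(-1) ≡ (-1)×(-1) = 1 (mod 67)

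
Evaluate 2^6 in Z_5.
Using Fermat: 2^{4} ≡ 1 (mod 5). 6 ≡ 2 (mod 4). So 2^{6} ≡ 2^{2} ≡ 4 (mod 5)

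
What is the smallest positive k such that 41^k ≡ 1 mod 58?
Powers of 41 mod 58: 41^1≡41, 41^2≡57, 41^3≡17, 41^4≡1. So the order of 41 is 4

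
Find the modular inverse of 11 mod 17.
Since 17 is prime, by Fermat 11^(-1) ≡ 11^{15} ≡ 14 (mod 17). Verify: 11 × 14 = 154 ≡ 1 (mod 17)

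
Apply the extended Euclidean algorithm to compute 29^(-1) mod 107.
Extended GCD: 29(48) + 107(-13) = 1. So 29^(-1) ≡ 48 mod 107. Verify: 29 × 48 = 1392 ≡ 1 mod 107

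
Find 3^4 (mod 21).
3^{4} = 81 ≡ 18 (mod 21)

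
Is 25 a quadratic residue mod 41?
By Euler's criterion: 25^{20} ≡ 1 (mod 41). Since this equals 1, 25 is a QR.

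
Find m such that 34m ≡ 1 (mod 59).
Since 59 is prime, by Fermat 34^(-1) ≡ 34^{57} ≡ 33 (mod 59). Verify: 34 × 33 = 1122 ≡ 1 (mod 59)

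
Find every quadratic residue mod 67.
Squares in Z_67*: {1, 4, 6, 9, 10, 14, 15, 16, 17, 19, 21, 22, 23, 24, 25, 26, 29, 33, 35, 36, 37, 39, 40, 47, 49, 54, 55, 56, 59, 60, 62, 64, 65}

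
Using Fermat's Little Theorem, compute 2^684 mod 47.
By Fermat: 2^{46} ≡ 1 (mod 47). 684 ≡ 40 (mod 46). So 2^{684} ≡ 2^{40} ≡ 36 (mod 47)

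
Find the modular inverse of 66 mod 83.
Since 83 is prime, by Fermat 66^(-1) ≡ 66^{81} ≡ 39 (mod 83). Verify: 66 × 39 = 2574 ≡ 1 (mod 83)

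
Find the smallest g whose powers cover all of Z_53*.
g = 2. For each prime q|52: 2^{26}≡52, 2^{4}≡16, none ≡ 1, so ord_53(2) = 52 and 2 is a primitive root.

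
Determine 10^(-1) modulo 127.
Since 127 is prime, by Fermat 10^(-1) ≡ 10^{125} ≡ 89 (mod 127). Verify: 10 × 89 = 890 ≡ 1 (mod 127)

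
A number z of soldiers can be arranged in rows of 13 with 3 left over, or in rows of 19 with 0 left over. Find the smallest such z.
M = 13 × 19 = 247. M₁ = 19, y₁ ≡ 11 (mod 13). M₂ = 13, y₂ ≡ 3 (mod 19). z = 3×19×11 + 0×13×3 ≡ 133 (mod 247)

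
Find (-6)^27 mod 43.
By repeated squaring mod 43: (-6)^{1}≡37, (-6)^{2}≡36, (-6)^{4}≡6, (-6)^{8}≡36, (-6)^{16}≡6. Then (-6)^{27} = (-6)^{16+8+2+1} ≡ 6 × 36 × 36 × 37 ≡ 42 mod 43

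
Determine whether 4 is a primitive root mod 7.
4^{3} ≡ 1 mod 7 and 3 < 6, so ord_7(4) = 3 ≠ 6 and 4 is not a primitive root.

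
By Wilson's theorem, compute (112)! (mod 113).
By Wilson's theorem, (112)! ≡ -1 ≡ 112 (mod 113)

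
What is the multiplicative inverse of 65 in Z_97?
Since 97 is prime, by Fermat 65^(-1) ≡ 65^{95} ≡ 3 mod 97. Verify: 65 × 3 = 195 ≡ 1 mod 97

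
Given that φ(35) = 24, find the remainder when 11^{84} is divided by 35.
By Euler: 11^{24} ≡ 1 mod 35 since gcd(11, 35) = 1. 84 = 3×24 + 12. So 11^{84} ≡ 11^{12} ≡ 1 mod 35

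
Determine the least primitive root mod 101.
g = 2. Powers: [2, 4, 8, 16, 32, 64, 27, 54, 7, ...] generates all 100 non-zero residues.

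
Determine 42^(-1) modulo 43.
Since 43 is prime, by Fermat 42^(-1) ≡ 42^{41} ≡ 42 (mod 43). Verify: 42 × 42 = 1764 ≡ 1 (mod 43)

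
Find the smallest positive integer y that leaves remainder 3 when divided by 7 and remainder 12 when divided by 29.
M = 7 × 29 = 203. M₁ = 29, y₁ ≡ 1 (mod 7). M₂ = 7, y₂ ≡ 25 (mod 29). y = 3×29×1 + 12×7×25 ≡ 157 (mod 203)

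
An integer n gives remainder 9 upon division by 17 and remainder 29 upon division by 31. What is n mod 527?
M = 17 × 31 = 527. M₁ = 31, y₁ ≡ 11 mod 17. M₂ = 17, y₂ ≡ 11 mod 31. n = 9×31×11 + 29×17×11 ≡ 60 mod 527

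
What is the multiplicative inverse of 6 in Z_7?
Since 7 is prime, by Fermat 6^(-1) ≡ 6^{5} ≡ 6 (mod 7). Verify: 6 × 6 = 36 ≡ 1 (mod 7)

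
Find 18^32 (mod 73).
By repeated squaring (mod 73): 18^{1}≡18, 18^{2}≡32, 18^{4}≡2, 18^{8}≡4, 18^{16}≡16, 18^{32}≡37. So 18^{32} ≡ 37 (mod 73)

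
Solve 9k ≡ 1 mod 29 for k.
Since 29 is prime, by Fermat 9^(-1) ≡ 9^{27} ≡ 13 mod 29. Verify: 9 × 13 = 117 ≡ 1 mod 29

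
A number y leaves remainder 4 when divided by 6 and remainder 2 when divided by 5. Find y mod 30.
M = 6 × 5 = 30. M₁ = 5, y₁ ≡ 5 mod 6. M₂ = 6, y₂ ≡ 1 mod 5. y = 4×5×5 + 2×6×1 ≡ 22 mod 30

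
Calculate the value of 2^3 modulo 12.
2^{3} = 8 ≡ 8 (mod 12)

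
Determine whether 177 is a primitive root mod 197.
177^{28} ≡ 1 (mod 197) and 28 < 196, so ord_197(177) = 28 ≠ 196 and 177 is not a primitive root.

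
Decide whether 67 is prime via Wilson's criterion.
(66)! mod 67 = 66. Since 66 ≡ -1 mod 67, 67 is prime.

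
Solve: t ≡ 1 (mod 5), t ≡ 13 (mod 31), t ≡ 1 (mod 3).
M = 5 × 31 × 3 = 465. M₁ = 93, y₁ ≡ 2 (mod 5). M₂ = 15, y₂ ≡ 29 (mod 31). M₃ = 155, y₃ ≡ 2 (mod 3). t = 1×93×2 + 13×15×29 + 1×155×2 ≡ 106 (mod 465)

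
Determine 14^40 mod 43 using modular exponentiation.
By repeated squaring (mod 43): 14^{1}≡14, 14^{2}≡24, 14^{4}≡17, 14^{8}≡31, 14^{16}≡15, 14^{32}≡10. Then 14^{40} = 14^{32+8} ≡ 10 × 31 ≡ 9 (mod 43)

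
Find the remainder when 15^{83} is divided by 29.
By Fermat: 15^{28} ≡ 1 mod 29. 83 = 2×28 + 27. So 15^{83} ≡ 15^{27} ≡ 2 mod 29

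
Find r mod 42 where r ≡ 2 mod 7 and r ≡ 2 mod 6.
M = 7 × 6 = 42. M₁ = 6, y₁ ≡ 6 mod 7. M₂ = 7, y₂ ≡ 1 mod 6. r = 2×6×6 + 2×7×1 ≡ 2 mod 42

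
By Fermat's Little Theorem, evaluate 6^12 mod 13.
By Fermat's Little Theorem, 6^{12} ≡ 1 (mod 13) since 13 is prime and gcd(6, 13) = 1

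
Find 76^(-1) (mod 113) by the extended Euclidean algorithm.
Extended GCD: 76(-55) + 113(37) = 1. So 76^(-1) ≡ -55 ≡ 58 (mod 113). Verify: 76 × 58 = 4408 ≡ 1 (mod 113)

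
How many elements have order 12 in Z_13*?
There are φ(13-1) = φ(12) = 4 primitive roots modulo 13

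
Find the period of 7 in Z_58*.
Powers of 7 mod 58: 7^1≡7, 7^2≡49, 7^3≡53, 7^4≡23, 7^5≡45, 7^6≡25, 7^7≡1. So the order of 7 is 7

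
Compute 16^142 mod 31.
Using Fermat: 16^{30} ≡ 1 (mod 31). 142 ≡ 22 (mod 30). So 16^{142} ≡ 16^{22} ≡ 8 (mod 31)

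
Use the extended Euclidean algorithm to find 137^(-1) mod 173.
Extended GCD: 137(24) + 173(-19) = 1. So 137^(-1) ≡ 24 (mod 173). Verify: 137 × 24 = 3288 ≡ 1 (mod 173)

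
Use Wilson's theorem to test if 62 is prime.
(61)! mod 62 = 0. Since 0 ≢ -1 (mod 62), 62 is not prime.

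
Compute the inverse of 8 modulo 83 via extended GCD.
Extended GCD: 8(-31) + 83(3) = 1. So 8^(-1) ≡ -31 ≡ 52 mod 83. Verify: 8 × 52 = 416 ≡ 1 mod 83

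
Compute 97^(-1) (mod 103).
Since 103 is prime, by Fermat 97^(-1) ≡ 97^{101} ≡ 17 (mod 103). Verify: 97 × 17 = 1649 ≡ 1 (mod 103)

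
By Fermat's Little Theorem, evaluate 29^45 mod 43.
By Fermat: 29^{42} ≡ 1 mod 43. So 29^{45} = 29^{42} · 29^{3} ≡ 29^{3} ≡ 8 mod 43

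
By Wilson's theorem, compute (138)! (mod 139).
By Wilson's theorem, (138)! ≡ -1 ≡ 138 (mod 139)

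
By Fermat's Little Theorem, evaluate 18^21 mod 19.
By Fermat: 18^{18} ≡ 1 mod 19. So 18^{21} = 18^{18} · 18^{3} ≡ 18^{3} ≡ 18 mod 19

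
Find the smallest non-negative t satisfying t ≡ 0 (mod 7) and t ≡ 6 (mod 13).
M = 7 × 13 = 91. M₁ = 13, y₁ ≡ 6 (mod 7). M₂ = 7, y₂ ≡ 2 (mod 13). t = 0×13×6 + 6×7×2 ≡ 84 (mod 91)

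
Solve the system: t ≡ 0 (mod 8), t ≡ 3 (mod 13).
M = 8 × 13 = 104. M₁ = 13, y₁ ≡ 5 (mod 8). M₂ = 8, y₂ ≡ 5 (mod 13). t = 0×13×5 + 3×8×5 ≡ 16 (mod 104)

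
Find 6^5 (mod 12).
By repeated squaring (mod 12): 6^{1}≡6, 6^{2}≡0, 6^{4}≡0. Then 6^{5} = 6^{4+1} ≡ 0 × 6 ≡ 0 (mod 12)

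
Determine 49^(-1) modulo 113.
Since 113 is prime, by Fermat 49^(-1) ≡ 49^{111} ≡ 30 mod 113. Verify: 49 × 30 = 1470 ≡ 1 mod 113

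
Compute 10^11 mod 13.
By repeated squaring (mod 13): 10^{1}≡10, 10^{2}≡9, 10^{4}≡3, 10^{8}≡9. Then 10^{11} = 10^{8+2+1} ≡ 9 × 9 × 10 ≡ 4 (mod 13)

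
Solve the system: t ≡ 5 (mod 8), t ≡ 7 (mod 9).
M = 8 × 9 = 72. M₁ = 9, y₁ ≡ 1 (mod 8). M₂ = 8, y₂ ≡ 8 (mod 9). t = 5×9×1 + 7×8×8 ≡ 61 (mod 72)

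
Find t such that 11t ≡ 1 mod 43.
Since 43 is prime, by Fermat 11^(-1) ≡ 11^{41} ≡ 4 mod 43. Verify: 11 × 4 = 44 ≡ 1 mod 43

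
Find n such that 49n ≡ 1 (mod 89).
Since 89 is prime, by Fermat 49^(-1) ≡ 49^{87} ≡ 20 (mod 89). Verify: 49 × 20 = 980 ≡ 1 (mod 89)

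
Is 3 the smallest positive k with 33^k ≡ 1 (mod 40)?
Powers of 33 mod 40: 33^1≡33, 33^2≡9, 33^3≡17, 33^4≡1. 33^3≡17≢1, so ord ≠ 3. No, the actual order is 4.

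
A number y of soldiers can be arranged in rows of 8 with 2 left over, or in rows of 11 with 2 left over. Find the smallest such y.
M = 8 × 11 = 88. M₁ = 11, y₁ ≡ 3 (mod 8). M₂ = 8, y₂ ≡ 7 (mod 11). y = 2×11×3 + 2×8×7 ≡ 2 (mod 88)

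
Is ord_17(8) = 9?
Powers of 8 mod 17: 8^1≡8, 8^2≡13, 8^3≡2, 8^4≡16, 8^5≡9, 8^6≡4, 8^7≡15, 8^8≡1. Already 8^8≡1, so the order is 8 < 9. No, the actual order is 8.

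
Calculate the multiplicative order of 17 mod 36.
Powers of 17 mod 36: 17^1≡17, 17^2≡1. Order = 2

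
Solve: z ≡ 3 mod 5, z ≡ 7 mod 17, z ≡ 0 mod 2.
M = 5 × 17 × 2 = 170. M₁ = 34, y₁ ≡ 4 mod 5. M₂ = 10, y₂ ≡ 12 mod 17. M₃ = 85, y₃ ≡ 1 mod 2. z = 3×34×4 + 7×10×12 + 0×85×1 ≡ 58 mod 170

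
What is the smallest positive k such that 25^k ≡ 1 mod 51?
Powers of 25 mod 51: 25^1≡25, 25^2≡13, 25^3≡19, 25^4≡16, 25^5≡43, 25^6≡4, 25^7≡49, 25^8≡1. Order = 8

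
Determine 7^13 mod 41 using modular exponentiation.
By repeated squaring (mod 41): 7^{1}≡7, 7^{2}≡8, 7^{4}≡23, 7^{8}≡37. Then 7^{13} = 7^{8+4+1} ≡ 37 × 23 × 7 ≡ 12 (mod 41)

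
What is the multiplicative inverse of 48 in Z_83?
Since 83 is prime, by Fermat 48^(-1) ≡ 48^{81} ≡ 64 (mod 83). Verify: 48 × 64 = 3072 ≡ 1 (mod 83)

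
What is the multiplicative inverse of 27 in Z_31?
Since 31 is prime, by Fermat 27^(-1) ≡ 27^{29} ≡ 23 (mod 31). Verify: 27 × 23 = 621 ≡ 1 (mod 31)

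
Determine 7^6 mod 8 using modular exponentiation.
By repeated squaring mod 8: 7^{1}≡7, 7^{2}≡1, 7^{4}≡1. Then 7^{6} = 7^{4+2} ≡ 1 × 1 ≡ 1 mod 8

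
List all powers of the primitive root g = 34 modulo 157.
34^1, 34^2, ..., 34^{156} mod 157: [34, 57, 54, 109, 95, 90, 77, 106, 150, 76, 72, 93, 22, 120, 155, 89, 43, 49, 96, 124, 134, 3, 102, 14, 5, 13, 128, 113, 74, 4, 136, 71, 59, 122, 66, 46, 151, 110, 129, 147, 131, 58, 88, 9, 149, 42, 15, 39, 70, 25, 65, 12, 94, 56, 20, 52, 41, 138, 139, 16, 73, 127, 79, 17, 107, 27, 133, 126, 45, 117, 53, 75, 38, 36, 125, 11, 60, 156, 123, 100, 103, 48, 62, 67, 80, 51, 7, 81, 85, 64, 135, 37, 2, 68, 114, 108, 61, 33, 23, 154, 55, 143, 152, 144, 29, 44, 83, 153, 21, 86, 98, 35, 91, 111, 6, 47, 28, 10, 26, 99, 69, 148, 8, 115, 142, 118, 87, 132, 92, 145, 63, 101, 137, 105, 116, 19, 18, 141, 84, 30, 78, 140, 50, 130, 24, 31, 112, 40, 104, 82, 119, 121, 32, 146, 97, 1]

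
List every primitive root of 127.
There are φ(126) = 36 primitive roots mod 127: {3, 6, 7, 12, 14, 23, 29, 39, 43, 45, 46, 48, 53, 55, 56, 57, 58, 65, 67, 78, 83, 85, 86, 91, 92, 93, 96, 97, 101, 106, 109, 110, 112, 114, 116, 118}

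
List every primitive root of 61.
There are φ(60) = 16 primitive roots mod 61: {2, 6, 7, 10, 17, 18, 26, 30, 31, 35, 43, 44, 51, 54, 55, 59}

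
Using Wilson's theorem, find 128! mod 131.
(130)! = (128)! × (129) × (130) ≡ -1 mod 131. So (128)! ≡ -1 × [(130)(129)]^(-1) ≡ 65 mod 131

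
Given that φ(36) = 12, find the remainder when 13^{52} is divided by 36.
By Euler: 13^{12} ≡ 1 (mod 36) since gcd(13, 36) = 1. 52 = 4×12 + 4. So 13^{52} ≡ 13^{4} ≡ 13 (mod 36)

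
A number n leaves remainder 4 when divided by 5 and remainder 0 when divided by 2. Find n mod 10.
M = 5 × 2 = 10. M₁ = 2, y₁ ≡ 3 mod 5. M₂ = 5, y₂ ≡ 1 mod 2. n = 4×2×3 + 0×5×1 ≡ 4 mod 10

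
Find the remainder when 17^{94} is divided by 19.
By Fermat: 17^{18} ≡ 1 mod 19. 94 = 5×18 + 4. So 17^{94} ≡ 17^{4} ≡ 16 mod 19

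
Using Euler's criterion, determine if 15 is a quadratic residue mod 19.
By Euler's criterion: 15^{9} ≡ 18 (mod 19). Since this equals -1 (≡ 18), 15 is not a QR.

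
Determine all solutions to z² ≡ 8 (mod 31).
The square roots of 8 mod 31 are 16 and 15. Verify: 16² = 256 ≡ 8 (mod 31)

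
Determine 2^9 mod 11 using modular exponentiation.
By repeated squaring (mod 11): 2^{1}≡2, 2^{2}≡4, 2^{4}≡5, 2^{8}≡3. Then 2^{9} = 2^{8+1} ≡ 3 × 2 ≡ 6 (mod 11)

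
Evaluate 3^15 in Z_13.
Using Fermat: 3^{12} ≡ 1 mod 13. 15 ≡ 3 mod 12. So 3^{15} ≡ 3^{3} ≡ 1 mod 13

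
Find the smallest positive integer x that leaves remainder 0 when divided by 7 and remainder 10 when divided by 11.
M = 7 × 11 = 77. M₁ = 11, y₁ ≡ 2 (mod 7). M₂ = 7, y₂ ≡ 8 (mod 11). x = 0×11×2 + 10×7×8 ≡ 21 (mod 77)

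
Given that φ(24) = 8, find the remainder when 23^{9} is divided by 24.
By Euler: 23^{8} ≡ 1 (mod 24) since gcd(23, 24) = 1. 9 = 1×8 + 1. So 23^{9} ≡ 23^{1} ≡ 23 (mod 24)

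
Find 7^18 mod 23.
By repeated squaring mod 23: 7^{1}≡7, 7^{2}≡3, 7^{4}≡9, 7^{8}≡12, 7^{16}≡6. Then 7^{18} = 7^{16+2} ≡ 6 × 3 ≡ 18 mod 23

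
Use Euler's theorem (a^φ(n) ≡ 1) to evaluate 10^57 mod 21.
By Euler: 10^{12} ≡ 1 mod 21 since gcd(10, 21) = 1. 57 = 4×12 + 9. So 10^{57} ≡ 10^{9} ≡ 13 mod 21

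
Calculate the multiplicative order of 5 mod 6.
Powers of 5 mod 6: 5^1≡5, 5^2≡1. Order = 2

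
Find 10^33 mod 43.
By repeated squaring mod 43: 10^{1}≡10, 10^{2}≡14, 10^{4}≡24, 10^{8}≡17, 10^{16}≡31, 10^{32}≡15. Then 10^{33} = 10^{32+1} ≡ 15 × 10 ≡ 21 mod 43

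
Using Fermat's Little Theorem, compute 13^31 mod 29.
By Fermat: 13^{28} ≡ 1 mod 29. So 13^{31} = 13^{28} · 13^{3} ≡ 13^{3} ≡ 22 mod 29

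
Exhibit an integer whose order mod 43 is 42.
3 has order 42 mod 43 since 3^{42} ≡ 1 mod 43 and no smaller power works.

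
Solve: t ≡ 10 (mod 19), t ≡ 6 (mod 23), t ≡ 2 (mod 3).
M = 19 × 23 × 3 = 1311. M₁ = 69, y₁ ≡ 8 (mod 19). M₂ = 57, y₂ ≡ 21 (mod 23). M₃ = 437, y₃ ≡ 2 (mod 3). t = 10×69×8 + 6×57×21 + 2×437×2 ≡ 29 (mod 1311)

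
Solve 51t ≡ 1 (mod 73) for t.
Since 73 is prime, by Fermat 51^(-1) ≡ 51^{71} ≡ 63 (mod 73). Verify: 51 × 63 = 3213 ≡ 1 (mod 73)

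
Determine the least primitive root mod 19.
g = 2. Powers: [2, 4, 8, 16, 13, 7, 14, ...] generates all 18 non-zero residues.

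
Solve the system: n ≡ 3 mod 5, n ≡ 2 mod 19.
M = 5 × 19 = 95. M₁ = 19, y₁ ≡ 4 mod 5. M₂ = 5, y₂ ≡ 4 mod 19. n = 3×19×4 + 2×5×4 ≡ 78 mod 95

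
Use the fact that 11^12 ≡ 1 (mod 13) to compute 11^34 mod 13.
By Fermat: 11^{12} ≡ 1 (mod 13). 34 = 2×12 + 10. So 11^{34} ≡ 11^{10} ≡ 10 (mod 13)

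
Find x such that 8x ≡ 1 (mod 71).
Since 71 is prime, by Fermat 8^(-1) ≡ 8^{69} ≡ 9 (mod 71). Verify: 8 × 9 = 72 ≡ 1 (mod 71)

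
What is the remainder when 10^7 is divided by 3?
Using Fermat: 10^{2} ≡ 1 (mod 3). 7 ≡ 1 (mod 2). So 10^{7} ≡ 10^{1} ≡ 1 (mod 3)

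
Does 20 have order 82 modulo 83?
ord_83(20) divides 82. For each prime q|82: 20^{41}≡82, 20^{2}≡68, none ≡ 1. So 20 has order 82 and is a primitive root mod 83.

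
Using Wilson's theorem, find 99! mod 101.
(100)! = (99)! × (100) ≡ -1 mod 101. So (99)! ≡ -1 × (100)^(-1) ≡ (-1)×(-1) = 1 mod 101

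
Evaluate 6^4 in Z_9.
6^{4} = 1296 ≡ 0 (mod 9)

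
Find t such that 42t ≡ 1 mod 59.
Since 59 is prime, by Fermat 42^(-1) ≡ 42^{57} ≡ 52 mod 59. Verify: 42 × 52 = 2184 ≡ 1 mod 59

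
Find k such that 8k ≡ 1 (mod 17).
Since 17 is prime, by Fermat 8^(-1) ≡ 8^{15} ≡ 15 (mod 17). Verify: 8 × 15 = 120 ≡ 1 (mod 17)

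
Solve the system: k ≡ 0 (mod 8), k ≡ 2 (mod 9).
M = 8 × 9 = 72. M₁ = 9, y₁ ≡ 1 (mod 8). M₂ = 8, y₂ ≡ 8 (mod 9). k = 0×9×1 + 2×8×8 ≡ 56 (mod 72)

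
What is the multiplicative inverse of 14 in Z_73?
Since 73 is prime, by Fermat 14^(-1) ≡ 14^{71} ≡ 47 (mod 73). Verify: 14 × 47 = 658 ≡ 1 (mod 73)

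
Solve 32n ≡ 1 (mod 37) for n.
Since 37 is prime, by Fermat 32^(-1) ≡ 32^{35} ≡ 22 (mod 37). Verify: 32 × 22 = 704 ≡ 1 (mod 37)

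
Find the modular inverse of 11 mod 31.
Since 31 is prime, by Fermat 11^(-1) ≡ 11^{29} ≡ 17 mod 31. Verify: 11 × 17 = 187 ≡ 1 mod 31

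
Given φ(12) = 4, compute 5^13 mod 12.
By Euler: 5^{4} ≡ 1 mod 12 since gcd(5, 12) = 1. 13 = 3×4 + 1. So 5^{13} ≡ 5^{1} ≡ 5 mod 12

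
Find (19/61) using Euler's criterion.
(19/61) = 19^{30} mod 61 = 1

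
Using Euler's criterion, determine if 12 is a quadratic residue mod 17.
By Euler's criterion: 12^{8} ≡ 16 (mod 17). Since this equals -1 (≡ 16), 12 is not a QR.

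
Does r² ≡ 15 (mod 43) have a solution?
By Euler's criterion: 15^{21} ≡ 1 (mod 43). Since this equals 1, 15 is a QR.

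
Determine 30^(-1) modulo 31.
Since 31 is prime, by Fermat 30^(-1) ≡ 30^{29} ≡ 30 (mod 31). Verify: 30 × 30 = 900 ≡ 1 (mod 31)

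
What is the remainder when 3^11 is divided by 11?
Using Fermat: 3^{10} ≡ 1 mod 11. 11 ≡ 1 mod 10. So 3^{11} ≡ 3^{1} ≡ 3 mod 11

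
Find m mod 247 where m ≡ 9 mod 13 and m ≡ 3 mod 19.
M = 13 × 19 = 247. M₁ = 19, y₁ ≡ 11 mod 13. M₂ = 13, y₂ ≡ 3 mod 19. m = 9×19×11 + 3×13×3 ≡ 22 mod 247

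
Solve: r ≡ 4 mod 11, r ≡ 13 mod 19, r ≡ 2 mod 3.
M = 11 × 19 × 3 = 627. M₁ = 57, y₁ ≡ 6 mod 11. M₂ = 33, y₂ ≡ 15 mod 19. M₃ = 209, y₃ ≡ 2 mod 3. r = 4×57×6 + 13×33×15 + 2×209×2 ≡ 488 mod 627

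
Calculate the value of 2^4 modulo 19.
2^{4} = 16 ≡ 16 (mod 19)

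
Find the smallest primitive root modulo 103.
g = 5. Powers: [5, 25, 22, 7, 35, 72, 51, 49, ...] generates all 102 non-zero residues.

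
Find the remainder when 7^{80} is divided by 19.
By Fermat: 7^{18} ≡ 1 (mod 19). 80 = 4×18 + 8. So 7^{80} ≡ 7^{8} ≡ 11 (mod 19)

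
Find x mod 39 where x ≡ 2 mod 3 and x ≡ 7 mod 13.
M = 3 × 13 = 39. M₁ = 13, y₁ ≡ 1 mod 3. M₂ = 3, y₂ ≡ 9 mod 13. x = 2×13×1 + 7×3×9 ≡ 20 mod 39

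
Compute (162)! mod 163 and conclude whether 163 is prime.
(162)! mod 163 = 162. Since 162 ≡ -1 (mod 163), 163 is prime.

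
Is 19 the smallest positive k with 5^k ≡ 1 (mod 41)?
Powers of 5 mod 41: 5^1≡5, 5^2≡25, 5^3≡2, 5^4≡10, 5^5≡9, 5^6≡4, 5^7≡20, 5^8≡18, 5^9≡8, 5^10≡40, 5^11≡36, 5^12≡16, 5^13≡39, 5^14≡31, 5^15≡32, 5^16≡37, 5^17≡21, 5^18≡23, 5^19≡33, 5^20≡1. 5^19≡33≢1, so ord ≠ 19. No, the actual order is 20.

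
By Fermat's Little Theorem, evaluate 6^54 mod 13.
By Fermat: 6^{12} ≡ 1 (mod 13). 54 = 4×12 + 6. So 6^{54} ≡ 6^{6} ≡ 12 (mod 13)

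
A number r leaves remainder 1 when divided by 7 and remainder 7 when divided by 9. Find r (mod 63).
M = 7 × 9 = 63. M₁ = 9, y₁ ≡ 4 (mod 7). M₂ = 7, y₂ ≡ 4 (mod 9). r = 1×9×4 + 7×7×4 ≡ 43 (mod 63)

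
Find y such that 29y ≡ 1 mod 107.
Since 107 is prime, by Fermat 29^(-1) ≡ 29^{105} ≡ 48 mod 107. Verify: 29 × 48 = 1392 ≡ 1 mod 107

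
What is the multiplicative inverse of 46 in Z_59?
Since 59 is prime, by Fermat 46^(-1) ≡ 46^{57} ≡ 9 (mod 59). Verify: 46 × 9 = 414 ≡ 1 (mod 59)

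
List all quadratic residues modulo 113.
Quadratic residues modulo 113: {1, 2, 4, 7, 8, 9, 11, 13, 14, 15, 16, 18, 22, 25, 26, 28, 30, 31, 32, 36, 41, 44, 49, 50, 51, 52, 53, 56, 57, 60, 61, 62, 63, 64, 69, 72, 77, 81, 82, 83, 85, 87, 88, 91, 95, 97, 98, 99, 100, 102, 104, 105, 106, 109, 111, 112}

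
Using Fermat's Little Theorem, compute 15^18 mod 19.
By Fermat's Little Theorem, 15^{18} ≡ 1 mod 19 since 19 is prime and gcd(15, 19) = 1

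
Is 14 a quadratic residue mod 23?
By Euler's criterion: 14^{11} ≡ 22 mod 23. Since this equals -1 (≡ 22), 14 is not a QR.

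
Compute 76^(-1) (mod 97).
Since 97 is prime, by Fermat 76^(-1) ≡ 76^{95} ≡ 60 (mod 97). Verify: 76 × 60 = 4560 ≡ 1 (mod 97)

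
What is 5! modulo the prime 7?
(6)! = (5)! × (6) ≡ -1 mod 7. So (5)! ≡ -1 × (6)^(-1) ≡ (-1)×(-1) = 1 mod 7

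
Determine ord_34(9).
Powers of 9 mod 34: 9^1≡9, 9^2≡13, 9^3≡15, 9^4≡33, 9^5≡25, 9^6≡21, 9^7≡19, 9^8≡1. Order = 8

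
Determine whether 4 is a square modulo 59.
By Euler's criterion: 4^{29} ≡ 1 mod 59. Since this equals 1, 4 is a QR.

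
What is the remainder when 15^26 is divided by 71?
By repeated squaring mod 71: 15^{1}≡15, 15^{2}≡12, 15^{4}≡2, 15^{8}≡4, 15^{16}≡16. Then 15^{26} = 15^{16+8+2} ≡ 16 × 4 × 12 ≡ 58 mod 71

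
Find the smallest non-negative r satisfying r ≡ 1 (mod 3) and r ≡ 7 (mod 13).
M = 3 × 13 = 39. M₁ = 13, y₁ ≡ 1 (mod 3). M₂ = 3, y₂ ≡ 9 (mod 13). r = 1×13×1 + 7×3×9 ≡ 7 (mod 39)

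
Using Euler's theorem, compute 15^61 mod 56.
By Euler: 15^{24} ≡ 1 (mod 56) since gcd(15, 56) = 1. 61 = 2×24 + 13. So 15^{61} ≡ 15^{13} ≡ 15 (mod 56)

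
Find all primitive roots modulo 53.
There are φ(52) = 24 primitive roots mod 53: {2, 3, 5, 8, 12, 14, 18, 19, 20, 21, 22, 26, 27, 31, 32, 33, 34, 35, 39, 41, 45, 48, 50, 51}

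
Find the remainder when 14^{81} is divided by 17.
By Fermat: 14^{16} ≡ 1 mod 17. 81 = 5×16 + 1. So 14^{81} ≡ 14^{1} ≡ 14 mod 17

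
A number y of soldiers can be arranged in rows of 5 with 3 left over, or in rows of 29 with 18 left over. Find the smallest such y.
M = 5 × 29 = 145. M₁ = 29, y₁ ≡ 4 mod 5. M₂ = 5, y₂ ≡ 6 mod 29. y = 3×29×4 + 18×5×6 ≡ 18 mod 145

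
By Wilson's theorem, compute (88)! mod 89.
By Wilson's theorem, (88)! ≡ -1 ≡ 88 mod 89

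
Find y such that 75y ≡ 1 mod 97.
Since 97 is prime, by Fermat 75^(-1) ≡ 75^{95} ≡ 22 mod 97. Verify: 75 × 22 = 1650 ≡ 1 mod 97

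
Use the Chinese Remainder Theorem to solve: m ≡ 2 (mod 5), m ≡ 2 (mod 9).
M = 5 × 9 = 45. M₁ = 9, y₁ ≡ 4 (mod 5). M₂ = 5, y₂ ≡ 2 (mod 9). m = 2×9×4 + 2×5×2 ≡ 2 (mod 45)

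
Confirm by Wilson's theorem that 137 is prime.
(136)! mod 137 = 136. Since this equals -1 (mod 137), Wilson confirms 137 is prime.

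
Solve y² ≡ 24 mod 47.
The square roots of 24 mod 47 are 27 and 20. Verify: 27² = 729 ≡ 24 mod 47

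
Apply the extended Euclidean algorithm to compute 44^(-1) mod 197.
Extended GCD: 44(-94) + 197(21) = 1. So 44^(-1) ≡ -94 ≡ 103 mod 197. Verify: 44 × 103 = 4532 ≡ 1 mod 197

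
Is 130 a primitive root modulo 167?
130^{83} ≡ 1 mod 167 and 83 < 166, so ord_167(130) = 83 ≠ 166 and 130 is not a primitive root.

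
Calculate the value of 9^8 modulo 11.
By repeated squaring mod 11: 9^{1}≡9, 9^{2}≡4, 9^{4}≡5, 9^{8}≡3. So 9^{8} ≡ 3 mod 11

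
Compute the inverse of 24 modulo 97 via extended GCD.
Extended GCD: 24(-4) + 97(1) = 1. So 24^(-1) ≡ -4 ≡ 93 mod 97. Verify: 24 × 93 = 2232 ≡ 1 mod 97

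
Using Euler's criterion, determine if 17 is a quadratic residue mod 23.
By Euler's criterion: 17^{11} ≡ 22 (mod 23). Since this equals -1 (≡ 22), 17 is not a QR.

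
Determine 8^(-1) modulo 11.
Since 11 is prime, by Fermat 8^(-1) ≡ 8^{9} ≡ 7 mod 11. Verify: 8 × 7 = 56 ≡ 1 mod 11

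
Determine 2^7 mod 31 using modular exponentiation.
By repeated squaring mod 31: 2^{1}≡2, 2^{2}≡4, 2^{4}≡16. Then 2^{7} = 2^{4+2+1} ≡ 16 × 4 × 2 ≡ 4 mod 31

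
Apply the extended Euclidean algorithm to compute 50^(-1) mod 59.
Extended GCD: 50(13) + 59(-11) = 1. So 50^(-1) ≡ 13 (mod 59). Verify: 50 × 13 = 650 ≡ 1 (mod 59)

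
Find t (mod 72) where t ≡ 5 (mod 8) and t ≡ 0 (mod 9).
M = 8 × 9 = 72. M₁ = 9, y₁ ≡ 1 (mod 8). M₂ = 8, y₂ ≡ 8 (mod 9). t = 5×9×1 + 0×8×8 ≡ 45 (mod 72)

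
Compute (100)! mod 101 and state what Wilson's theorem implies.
(100)! mod 101 = 100. Since this equals -1 (mod 101), Wilson confirms 101 is prime.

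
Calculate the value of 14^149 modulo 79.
Using Fermat: 14^{78} ≡ 1 mod 79. 149 ≡ 71 mod 78. So 14^{149} ≡ 14^{71} ≡ 33 mod 79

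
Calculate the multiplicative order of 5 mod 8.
Powers of 5 mod 8: 5^1≡5, 5^2≡1. ord_8(5) = 2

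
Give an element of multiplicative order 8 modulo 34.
9 has order 8 mod 34 since 9^{8} ≡ 1 mod 34 and no smaller power works.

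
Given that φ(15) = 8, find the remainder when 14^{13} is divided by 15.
By Euler: 14^{8} ≡ 1 (mod 15) since gcd(14, 15) = 1. 13 = 1×8 + 5. So 14^{13} ≡ 14^{5} ≡ 14 (mod 15)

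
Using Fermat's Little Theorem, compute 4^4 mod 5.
By Fermat's Little Theorem, 4^{4} ≡ 1 (mod 5) since 5 is prime and gcd(4, 5) = 1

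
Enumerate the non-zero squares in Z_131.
Quadratic residues modulo 131: {1, 3, 4, 5, 7, 9, 11, 12, 13, 15, 16, 20, 21, 25, 27, 28, 33, 34, 35, 36, 38, 39, 41, 43, 44, 45, 46, 48, 49, 52, 53, 55, 58, 59, 60, 61, 62, 63, 64, 65, 74, 75, 77, 80, 81, 84, 89, 91, 94, 99, 100, 101, 102, 105, 107, 108, 109, 112, 113, 114, 117, 121, 123, 125, 129}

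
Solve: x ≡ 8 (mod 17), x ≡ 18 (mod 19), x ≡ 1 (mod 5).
M = 17 × 19 × 5 = 1615. M₁ = 95, y₁ ≡ 12 (mod 17). M₂ = 85, y₂ ≡ 17 (mod 19). M₃ = 323, y₃ ≡ 2 (mod 5). x = 8×95×12 + 18×85×17 + 1×323×2 ≡ 246 (mod 1615)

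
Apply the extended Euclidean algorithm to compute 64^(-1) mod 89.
Extended GCD: 64(32) + 89(-23) = 1. So 64^(-1) ≡ 32 (mod 89). Verify: 64 × 32 = 2048 ≡ 1 (mod 89)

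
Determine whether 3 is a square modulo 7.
By Euler's criterion: 3^{3} ≡ 6 mod 7. Since this equals -1 (≡ 6), 3 is not a QR.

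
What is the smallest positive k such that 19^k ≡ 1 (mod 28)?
Powers of 19 mod 28: 19^1≡19, 19^2≡25, 19^3≡27, 19^4≡9, 19^5≡3, 19^6≡1. Order = 6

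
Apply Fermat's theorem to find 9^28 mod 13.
By Fermat: 9^{12} ≡ 1 mod 13. 28 = 2×12 + 4. So 9^{28} ≡ 9^{4} ≡ 9 mod 13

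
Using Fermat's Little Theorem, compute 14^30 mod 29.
By Fermat: 14^{28} ≡ 1 (mod 29). So 14^{30} = 14^{28} · 14^{2} ≡ 14^{2} ≡ 22 (mod 29)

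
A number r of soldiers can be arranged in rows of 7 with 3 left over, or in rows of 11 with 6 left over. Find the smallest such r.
M = 7 × 11 = 77. M₁ = 11, y₁ ≡ 2 mod 7. M₂ = 7, y₂ ≡ 8 mod 11. r = 3×11×2 + 6×7×8 ≡ 17 mod 77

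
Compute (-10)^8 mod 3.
Using Fermat: (-10)^{2} ≡ 1 mod 3. 8 ≡ 0 mod 2. So (-10)^{8} ≡ (-10)^{0} ≡ 1 mod 3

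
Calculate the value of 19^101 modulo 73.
Using Fermat: 19^{72} ≡ 1 (mod 73). 101 ≡ 29 (mod 72). So 19^{101} ≡ 19^{29} ≡ 38 (mod 73)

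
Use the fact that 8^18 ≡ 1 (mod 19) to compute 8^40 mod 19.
By Fermat: 8^{18} ≡ 1 (mod 19). 40 = 2×18 + 4. So 8^{40} ≡ 8^{4} ≡ 11 (mod 19)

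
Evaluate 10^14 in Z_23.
By repeated squaring (mod 23): 10^{1}≡10, 10^{2}≡8, 10^{4}≡18, 10^{8}≡2. Then 10^{14} = 10^{8+4+2} ≡ 2 × 18 × 8 ≡ 12 (mod 23)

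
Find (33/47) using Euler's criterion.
(33/47) = 33^{23} mod 47 = -1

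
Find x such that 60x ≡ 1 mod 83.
Since 83 is prime, by Fermat 60^(-1) ≡ 60^{81} ≡ 18 mod 83. Verify: 60 × 18 = 1080 ≡ 1 mod 83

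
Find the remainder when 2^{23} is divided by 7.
By Fermat: 2^{6} ≡ 1 mod 7. 23 = 3×6 + 5. So 2^{23} ≡ 2^{5} ≡ 4 mod 7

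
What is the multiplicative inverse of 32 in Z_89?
Since 89 is prime, by Fermat 32^(-1) ≡ 32^{87} ≡ 64 mod 89. Verify: 32 × 64 = 2048 ≡ 1 mod 89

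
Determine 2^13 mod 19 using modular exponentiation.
By repeated squaring (mod 19): 2^{1}≡2, 2^{2}≡4, 2^{4}≡16, 2^{8}≡9. Then 2^{13} = 2^{8+4+1} ≡ 9 × 16 × 2 ≡ 3 (mod 19)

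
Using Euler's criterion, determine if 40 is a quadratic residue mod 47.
By Euler's criterion: 40^{23} ≡ 46 mod 47. Since this equals -1 (≡ 46), 40 is not a QR.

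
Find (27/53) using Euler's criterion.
(27/53) = 27^{26} mod 53 = -1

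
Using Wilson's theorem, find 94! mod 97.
(96)! = (94)! × (95) × (96) ≡ -1 mod 97. So (94)! ≡ -1 × [(96)(95)]^(-1) ≡ 48 mod 97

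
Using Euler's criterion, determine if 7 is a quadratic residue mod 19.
By Euler's criterion: 7^{9} ≡ 1 (mod 19). Since this equals 1, 7 is a QR.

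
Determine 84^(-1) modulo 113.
Since 113 is prime, by Fermat 84^(-1) ≡ 84^{111} ≡ 74 (mod 113). Verify: 84 × 74 = 6216 ≡ 1 (mod 113)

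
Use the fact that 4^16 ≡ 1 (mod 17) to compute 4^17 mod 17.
By Fermat: 4^{16} ≡ 1 (mod 17). So 4^{17} = 4^{16} · 4^{1} ≡ 4^{1} ≡ 4 (mod 17)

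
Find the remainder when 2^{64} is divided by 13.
By Fermat: 2^{12} ≡ 1 (mod 13). 64 = 5×12 + 4. So 2^{64} ≡ 2^{4} ≡ 3 (mod 13)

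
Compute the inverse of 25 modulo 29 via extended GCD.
Extended GCD: 25(7) + 29(-6) = 1. So 25^(-1) ≡ 7 (mod 29). Verify: 25 × 7 = 175 ≡ 1 (mod 29)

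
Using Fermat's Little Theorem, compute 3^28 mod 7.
By Fermat: 3^{6} ≡ 1 mod 7. 28 = 4×6 + 4. So 3^{28} ≡ 3^{4} ≡ 4 mod 7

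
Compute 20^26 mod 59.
By repeated squaring mod 59: 20^{1}≡20, 20^{2}≡46, 20^{4}≡51, 20^{8}≡5, 20^{16}≡25. Then 20^{26} = 20^{16+8+2} ≡ 25 × 5 × 46 ≡ 27 mod 59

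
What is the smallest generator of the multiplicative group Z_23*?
g = 5. Powers: [5, 2, 10, 4, 20, 8, 17, ...] generates all 22 non-zero residues.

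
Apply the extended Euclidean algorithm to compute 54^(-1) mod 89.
Extended GCD: 54(-28) + 89(17) = 1. So 54^(-1) ≡ -28 ≡ 61 mod 89. Verify: 54 × 61 = 3294 ≡ 1 mod 89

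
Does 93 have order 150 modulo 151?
ord_151(93) divides 150. For each prime q|150: 93^{75}≡150, 93^{50}≡32, 93^{30}≡64, none ≡ 1. So 93 has order 150 and is a primitive root mod 151.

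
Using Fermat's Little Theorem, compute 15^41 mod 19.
By Fermat: 15^{18} ≡ 1 mod 19. 41 = 2×18 + 5. So 15^{41} ≡ 15^{5} ≡ 2 mod 19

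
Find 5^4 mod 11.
5^{4} = 625 ≡ 9 mod 11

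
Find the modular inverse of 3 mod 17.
Since 17 is prime, by Fermat 3^(-1) ≡ 3^{15} ≡ 6 (mod 17). Verify: 3 × 6 = 18 ≡ 1 (mod 17)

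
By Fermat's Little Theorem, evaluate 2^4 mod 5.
By Fermat's Little Theorem, 2^{4} ≡ 1 (mod 5) since 5 is prime and gcd(2, 5) = 1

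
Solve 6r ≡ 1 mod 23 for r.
Since 23 is prime, by Fermat 6^(-1) ≡ 6^{21} ≡ 4 mod 23. Verify: 6 × 4 = 24 ≡ 1 mod 23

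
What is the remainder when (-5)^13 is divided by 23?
By repeated squaring (mod 23): (-5)^{1}≡18, (-5)^{2}≡2, (-5)^{4}≡4, (-5)^{8}≡16. Then (-5)^{13} = (-5)^{8+4+1} ≡ 16 × 4 × 18 ≡ 2 (mod 23)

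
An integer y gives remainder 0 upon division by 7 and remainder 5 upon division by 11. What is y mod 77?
M = 7 × 11 = 77. M₁ = 11, y₁ ≡ 2 mod 7. M₂ = 7, y₂ ≡ 8 mod 11. y = 0×11×2 + 5×7×8 ≡ 49 mod 77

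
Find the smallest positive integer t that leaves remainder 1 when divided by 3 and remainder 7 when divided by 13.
M = 3 × 13 = 39. M₁ = 13, y₁ ≡ 1 mod 3. M₂ = 3, y₂ ≡ 9 mod 13. t = 1×13×1 + 7×3×9 ≡ 7 mod 39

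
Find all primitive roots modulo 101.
There are φ(100) = 40 primitive roots mod 101: {2, 3, 7, 8, 11, 12, 15, 18, 26, 27, 28, 29, 34, 35, 38, 40, 42, 46, 48, 50, 51, 53, 55, 59, 61, 63, 66, 67, 72, 73, 74, 75, 83, 86, 89, 90, 93, 94, 98, 99}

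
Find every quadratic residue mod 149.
QRs mod 149: {1, 4, 5, 6, 7, 9, 16, 17, 19, 20, 22, 24, 25, 26, 28, 29, 30, 31, 33, 35, 36, 37, 39, 42, 45, 46, 47, 49, 53, 54, 61, 63, 64, 67, 68, 69, 73, 76, 80, 81, 82, 85, 86, 88, 95, 96, 100, 102, 103, 104, 107, 110, 112, 113, 114, 116, 118, 119, 120, 121, 123, 124, 125, 127, 129, 130, 132, 133, 140, 142, 143, 144, 145, 148}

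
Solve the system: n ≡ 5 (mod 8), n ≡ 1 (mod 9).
M = 8 × 9 = 72. M₁ = 9, y₁ ≡ 1 (mod 8). M₂ = 8, y₂ ≡ 8 (mod 9). n = 5×9×1 + 1×8×8 ≡ 37 (mod 72)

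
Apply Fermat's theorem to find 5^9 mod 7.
By Fermat: 5^{6} ≡ 1 mod 7. So 5^{9} = 5^{6} · 5^{3} ≡ 5^{3} ≡ 6 mod 7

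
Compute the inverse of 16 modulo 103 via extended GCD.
Extended GCD: 16(-45) + 103(7) = 1. So 16^(-1) ≡ -45 ≡ 58 mod 103. Verify: 16 × 58 = 928 ≡ 1 mod 103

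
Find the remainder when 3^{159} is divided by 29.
By Fermat: 3^{28} ≡ 1 (mod 29). 159 = 5×28 + 19. So 3^{159} ≡ 3^{19} ≡ 18 (mod 29)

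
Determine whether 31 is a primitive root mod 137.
ord_137(31) divides 136. For each prime q|136: 31^{68}≡136, 31^{8}≡16, none ≡ 1. So 31 has order 136 and is a primitive root mod 137.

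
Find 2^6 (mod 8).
By repeated squaring (mod 8): 2^{1}≡2, 2^{2}≡4, 2^{4}≡0. Then 2^{6} = 2^{4+2} ≡ 0 × 4 ≡ 0 (mod 8)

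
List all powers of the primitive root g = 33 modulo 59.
33^1, 33^2, ..., 33^{58} mod 59: [33, 27, 6, 21, 44, 36, 8, 28, 39, 48, 50, 57, 52, 5, 47, 17, 30, 46, 43, 3, 40, 22, 18, 4, 14, 49, 24, 25, 58, 26, 32, 53, 38, 15, 23, 51, 31, 20, 11, 9, 2, 7, 54, 12, 42, 29, 13, 16, 56, 19, 37, 41, 55, 45, 10, 35, 34, 1]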